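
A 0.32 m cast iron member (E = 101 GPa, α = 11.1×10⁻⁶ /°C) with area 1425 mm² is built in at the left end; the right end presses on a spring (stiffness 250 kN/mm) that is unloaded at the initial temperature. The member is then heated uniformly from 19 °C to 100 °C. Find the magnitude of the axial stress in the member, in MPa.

σ ≈ 32.4 MPa (compressive)

Free thermal expansion: δ_free = αΔT L = 11.1×10⁻⁶ × 81 × 320 = 0.2877 mm.
With a force P in the spring, the elastic change of the member is PL/(AE) and that of the spring is P/k; compatibility requires their sum to equal δ_free.
P [ L/(AE) + 1/k ] = δ_free → P [ 320/(1425×101×10³) + 1/(250×10³) ] = 0.2877.
P = 0.2877 / 6.223×10⁻⁶ = 46230 N.
σ = P/A = 46230/1425 = 32.44 MPa.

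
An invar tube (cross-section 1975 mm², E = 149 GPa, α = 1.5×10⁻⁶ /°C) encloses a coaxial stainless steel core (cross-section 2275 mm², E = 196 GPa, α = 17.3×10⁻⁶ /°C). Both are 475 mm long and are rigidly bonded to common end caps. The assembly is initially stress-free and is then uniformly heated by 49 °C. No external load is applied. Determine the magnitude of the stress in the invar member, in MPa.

Both members must finish at the same length. With the larger α, the stainless steel tends to over-expand; the plates restrain it, putting the stainless steel in compression and the invar in tension. With no external load the two internal forces are equal and opposite, magnitude P.
Equating the net (thermal + elastic) strains gives |α₁ − α₂|·ΔT = P·[1/(A₁E₁) + 1/(A₂E₂)].
|α₁ − α₂|·ΔT = 15.8×10⁻⁶ × 49 = 0.0007742.
1/(A₁E₁) + 1/(A₂E₂) = 1/(1975×149×10³) + 1/(2275×196×10³) = 5.641×10⁻⁹ N⁻¹.
P = 0.0007742 / 5.641×10⁻⁹ = 137200 N = 137.2 kN.
σ_{invar} = P/A₁ = 137200/1975 = 69.49 MPa, tensile.

σ ≈ 69.5 MPa (tensile)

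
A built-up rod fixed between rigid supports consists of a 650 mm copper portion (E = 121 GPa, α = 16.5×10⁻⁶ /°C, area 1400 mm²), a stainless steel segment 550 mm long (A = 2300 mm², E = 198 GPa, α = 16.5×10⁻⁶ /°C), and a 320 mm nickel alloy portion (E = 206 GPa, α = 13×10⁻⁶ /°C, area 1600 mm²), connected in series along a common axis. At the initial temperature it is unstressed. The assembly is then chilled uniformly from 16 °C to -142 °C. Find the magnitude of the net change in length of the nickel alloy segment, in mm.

|ΔL| ≈ 0.0463 mm

With the walls removed the bar would change length by δ_free = Σ αᵢΔT Lᵢ = 16.5×10⁻⁶×158×650 + 16.5×10⁻⁶×158×550 + 13×10⁻⁶×158×320 = 3.786 mm.
The walls prevent any net length change, so an axial force P (same in every segment) develops. Compatibility: P · Σ Lᵢ/(AᵢEᵢ) = δ_free.
The series flexibility is Σ Lᵢ/(AᵢEᵢ) = 650/(1400×121×10³) + 550/(2300×198×10³) + 320/(1600×206×10³) = 6.016×10⁻⁶ mm/N.
Hence P = δ_free / Σ(L/AE) = 3.786/6.016×10⁻⁶ = 629.3 kN (tensile).
For the nickel alloy segment, free thermal change = 13×10⁻⁶×158×320 = 0.6573 mm and elastic change from P = 629300×320/(1600×206×10³) = 0.611 mm; these oppose, so the net change is 0.0463 mm (segment shortens).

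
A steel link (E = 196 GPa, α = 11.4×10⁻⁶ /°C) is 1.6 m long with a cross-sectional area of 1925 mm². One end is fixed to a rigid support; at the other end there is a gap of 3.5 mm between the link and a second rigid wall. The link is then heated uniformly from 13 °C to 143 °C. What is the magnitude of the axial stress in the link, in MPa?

σ ≈ 0 MPa

If the wall were absent the link would grow by αΔT L = 11.4×10⁻⁶ × 130 × 1600 = 2.371 mm.
This is smaller than the 3.5 mm clearance, so the link expands freely without reaching the stop — the stress is zero.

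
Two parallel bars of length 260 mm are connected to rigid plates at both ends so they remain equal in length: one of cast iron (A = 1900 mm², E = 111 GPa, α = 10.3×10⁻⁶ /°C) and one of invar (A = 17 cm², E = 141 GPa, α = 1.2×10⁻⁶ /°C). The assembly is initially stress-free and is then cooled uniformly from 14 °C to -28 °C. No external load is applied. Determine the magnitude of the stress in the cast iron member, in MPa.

σ ≈ 22.6 MPa (tensile)

Both members must finish at the same length. With the larger α, the cast iron tends to over-contract; the plates restrain it, putting the cast iron in tension and the invar in compression. With no external load the two internal forces are equal and opposite, magnitude P.
Compatibility of the two members (thermal + elastic change equal): (α₁ − α₂)ΔT = P·[1/(A₁E₁) + 1/(A₂E₂)].
|α₁ − α₂|·ΔT = 9.1×10⁻⁶ × 42 = 0.0003822.
1/(A₁E₁) + 1/(A₂E₂) = 1/(1900×111×10³) + 1/(1700×141×10³) = 8.913×10⁻⁹ N⁻¹.
P = 0.0003822 / 8.913×10⁻⁹ = 42880 N = 42.88 kN.
σ_{cast iron} = P/A₁ = 42880/1900 = 22.57 MPa, tensile.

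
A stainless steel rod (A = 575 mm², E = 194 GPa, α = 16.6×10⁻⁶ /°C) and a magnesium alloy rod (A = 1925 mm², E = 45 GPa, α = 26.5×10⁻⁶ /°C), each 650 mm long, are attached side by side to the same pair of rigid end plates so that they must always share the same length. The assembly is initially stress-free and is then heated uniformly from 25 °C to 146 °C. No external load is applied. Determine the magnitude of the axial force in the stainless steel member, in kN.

Both members must finish at the same length. With the larger α, the magnesium alloy tends to over-expand; the plates restrain it, putting the magnesium alloy in compression and the stainless steel in tension. With no external load the two internal forces are equal and opposite, magnitude P.
Compatibility of the two members (thermal + elastic change equal): (α₁ − α₂)ΔT = P·[1/(A₁E₁) + 1/(A₂E₂)].
|α₁ − α₂|·ΔT = 9.9×10⁻⁶ × 121 = 0.001198.
1/(A₁E₁) + 1/(A₂E₂) = 1/(575×194×10³) + 1/(1925×45×10³) = 2.051×10⁻⁸ N⁻¹.
P = 0.001198 / 2.051×10⁻⁸ = 58410 N = 58.41 kN.

P ≈ 58.4 kN (tensile in the stainless steel)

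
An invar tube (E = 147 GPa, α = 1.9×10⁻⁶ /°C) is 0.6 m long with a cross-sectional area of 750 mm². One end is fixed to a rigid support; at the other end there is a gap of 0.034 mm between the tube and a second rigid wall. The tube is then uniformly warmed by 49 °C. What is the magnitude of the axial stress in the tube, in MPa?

σ ≈ 5.36 MPa (compressive)

Unrestrained expansion: δ_free = αΔT L = 1.9×10⁻⁶ × 49 × 600 = 0.05586 mm.
This exceeds the 0.034 mm gap, so the wall pushes back. The portion of expansion that must be recovered elastically is δ_free − gap = 0.05586 − 0.034 = 0.02186 mm.
That suppressed elongation corresponds to σ = E·Δ/L = 147×10³ × 0.02186/600 = 5.356 MPa.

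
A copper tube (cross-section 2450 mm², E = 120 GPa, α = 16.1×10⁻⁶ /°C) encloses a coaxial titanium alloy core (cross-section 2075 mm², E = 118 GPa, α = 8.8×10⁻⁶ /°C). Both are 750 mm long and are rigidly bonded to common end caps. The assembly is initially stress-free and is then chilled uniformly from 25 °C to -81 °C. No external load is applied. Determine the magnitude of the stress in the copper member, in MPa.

σ ≈ 42.2 MPa (tensile)

Equilibrium of a rigid end plate with no external load gives equal and opposite internal forces ±P in the two members. Since α_{copper} > α_{titanium alloy}, cooling drives the copper into tension and the titanium alloy into compression.
Equating the net (thermal + elastic) strains gives |α₁ − α₂|·ΔT = P·[1/(A₁E₁) + 1/(A₂E₂)].
|α₁ − α₂|·ΔT = 7.3×10⁻⁶ × 106 = 0.0007738.
1/(A₁E₁) + 1/(A₂E₂) = 1/(2450×120×10³) + 1/(2075×118×10³) = 7.485×10⁻⁹ N⁻¹.
P = 0.0007738 / 7.485×10⁻⁹ = 103400 N = 103.4 kN.
σ_{copper} = P/A₁ = 103400/2450 = 42.19 MPa, tensile.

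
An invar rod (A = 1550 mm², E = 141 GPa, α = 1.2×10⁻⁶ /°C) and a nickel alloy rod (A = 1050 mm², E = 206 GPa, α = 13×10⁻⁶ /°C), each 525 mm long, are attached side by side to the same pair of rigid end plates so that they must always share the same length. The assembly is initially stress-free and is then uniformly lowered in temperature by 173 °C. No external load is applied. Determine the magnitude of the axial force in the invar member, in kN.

P ≈ 222 kN (compressive in the invar)

Both members must finish at the same length. With the larger α, the nickel alloy tends to over-contract; the plates restrain it, putting the nickel alloy in tension and the invar in compression. With no external load the two internal forces are equal and opposite, magnitude P.
Setting the final lengths equal and cancelling L: (α₁ − α₂)ΔT = P/(A₁E₁) + P/(A₂E₂).
|α₁ − α₂|·ΔT = 11.8×10⁻⁶ × 173 = 0.002041.
1/(A₁E₁) + 1/(A₂E₂) = 1/(1550×141×10³) + 1/(1050×206×10³) = 9.199×10⁻⁹ N⁻¹.
So P = 0.002041 / 9.199×10⁻⁹ = 221.9 kN.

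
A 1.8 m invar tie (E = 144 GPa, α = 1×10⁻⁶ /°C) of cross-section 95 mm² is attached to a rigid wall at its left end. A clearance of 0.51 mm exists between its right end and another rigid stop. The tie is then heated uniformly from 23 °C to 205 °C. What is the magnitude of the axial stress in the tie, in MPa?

Unrestrained expansion: δ_free = αΔT L = 1×10⁻⁶ × 182 × 1800 = 0.3276 mm.
This is smaller than the 0.51 mm clearance, so the tie expands freely without reaching the stop — the stress is zero.

σ ≈ 0 MPa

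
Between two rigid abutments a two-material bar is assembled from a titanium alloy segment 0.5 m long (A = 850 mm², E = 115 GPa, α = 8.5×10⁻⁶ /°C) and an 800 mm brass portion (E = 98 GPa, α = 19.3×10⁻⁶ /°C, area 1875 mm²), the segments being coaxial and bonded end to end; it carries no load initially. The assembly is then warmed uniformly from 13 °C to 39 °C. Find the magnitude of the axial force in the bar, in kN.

P ≈ 54.1 kN (compressive)

Free thermal expansion of the whole bar: Σ αᵢΔT Lᵢ = 8.5×10⁻⁶×26×500 + 19.3×10⁻⁶×26×800 = 0.5119 mm.
The rigid supports impose zero overall length change; the single axial force P common to all segments must satisfy P Σ Lᵢ/(AᵢEᵢ) = δ_free.
The series flexibility is Σ Lᵢ/(AᵢEᵢ) = 500/(850×115×10³) + 800/(1875×98×10³) = 9.469×10⁻⁶ mm/N.
So P = 0.5119 / 9.469×10⁻⁶ = 54.07 kN, compressive.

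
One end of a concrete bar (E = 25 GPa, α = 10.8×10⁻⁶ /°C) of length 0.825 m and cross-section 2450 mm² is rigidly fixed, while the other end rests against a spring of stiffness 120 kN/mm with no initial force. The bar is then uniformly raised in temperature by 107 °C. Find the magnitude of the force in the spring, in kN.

P ≈ 43.7 kN

Free thermal expansion: δ_free = αΔT L = 10.8×10⁻⁶ × 107 × 825 = 0.9534 mm.
Let P be the compressive force at the spring. The bar shortens elastically by PL/(AE) and the spring compresses by P/k; together these equal δ_free.
P [ L/(AE) + 1/k ] = δ_free → P [ 825/(2450×25×10³) + 1/(120×10³) ] = 0.9534.
P = 0.9534 / 2.18×10⁻⁵ = 43730 N.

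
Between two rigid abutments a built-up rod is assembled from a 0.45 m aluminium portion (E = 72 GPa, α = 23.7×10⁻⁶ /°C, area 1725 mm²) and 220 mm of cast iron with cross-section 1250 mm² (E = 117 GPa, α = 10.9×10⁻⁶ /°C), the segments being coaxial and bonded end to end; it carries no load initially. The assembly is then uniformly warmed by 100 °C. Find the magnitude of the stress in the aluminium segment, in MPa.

With the walls removed the bar would change length by δ_free = Σ αᵢΔT Lᵢ = 23.7×10⁻⁶×100×450 + 10.9×10⁻⁶×100×220 = 1.306 mm.
Since the ends are fixed, an axial force P builds up, equal in every segment, with P · Σ Lᵢ/(AᵢEᵢ) = δ_free.
Σ Lᵢ/(AᵢEᵢ) = 450/(1725×72×10³) + 220/(1250×117×10³) = 5.127×10⁻⁶ mm/N.
Hence P = δ_free / Σ(L/AE) = 1.306/5.127×10⁻⁶ = 254.8 kN (compressive).
σ_{aluminium} = P / A = 254800 / 1725 = 147.7 MPa.

σ ≈ 148 MPa (compressive)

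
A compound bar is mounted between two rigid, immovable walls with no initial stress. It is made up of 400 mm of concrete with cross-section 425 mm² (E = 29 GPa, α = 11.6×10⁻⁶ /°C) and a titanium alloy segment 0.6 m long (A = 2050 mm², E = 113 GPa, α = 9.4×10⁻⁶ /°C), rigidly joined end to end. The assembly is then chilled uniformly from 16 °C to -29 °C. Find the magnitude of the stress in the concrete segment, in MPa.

Free thermal contraction of the whole bar: Σ αᵢΔT Lᵢ = 11.6×10⁻⁶×45×400 + 9.4×10⁻⁶×45×600 = 0.4626 mm.
Since the ends are fixed, an axial force P builds up, equal in every segment, with P · Σ Lᵢ/(AᵢEᵢ) = δ_free.
Σ Lᵢ/(AᵢEᵢ) = 400/(425×29×10³) + 600/(2050×113×10³) = 3.504×10⁻⁵ mm/N.
P = 0.4626 / 3.504×10⁻⁵ = 13200 N = 13.2 kN, tensile.
σ_{concrete} = P / A = 13200 / 425 = 31.06 MPa.

σ ≈ 31.1 MPa (tensile)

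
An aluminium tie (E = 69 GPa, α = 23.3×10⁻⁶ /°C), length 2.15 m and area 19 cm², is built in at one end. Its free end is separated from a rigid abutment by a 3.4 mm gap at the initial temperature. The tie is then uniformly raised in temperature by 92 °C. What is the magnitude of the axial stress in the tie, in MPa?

Free thermal elongation = αΔT L = 23.3×10⁻⁶ × 92 × 2150 = 4.609 mm.
This exceeds the 3.4 mm gap, so the wall pushes back. The portion of expansion that must be recovered elastically is δ_free − gap = 4.609 − 3.4 = 1.209 mm.
Compatibility: PL/(AE) = 1.209 mm, so σ = P/A = E × (1.209/2150) = 38.79 MPa.

σ ≈ 38.8 MPa (compressive)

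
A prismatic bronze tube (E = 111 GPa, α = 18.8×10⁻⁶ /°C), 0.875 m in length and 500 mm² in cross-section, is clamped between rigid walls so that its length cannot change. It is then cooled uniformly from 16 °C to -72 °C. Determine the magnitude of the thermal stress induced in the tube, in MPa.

The supports are rigid, so the total axial strain is zero. The restrained thermal strain is ε = αΔT = 18.8×10⁻⁶ × 88 = 1654.4×10⁻⁶.
The stress required to suppress this strain is σ = Eε = 111×10³ × 1654.4×10⁻⁶ = 183.6 MPa, tensile since the tube is trying to contract.

σ ≈ 184 MPa (tensile)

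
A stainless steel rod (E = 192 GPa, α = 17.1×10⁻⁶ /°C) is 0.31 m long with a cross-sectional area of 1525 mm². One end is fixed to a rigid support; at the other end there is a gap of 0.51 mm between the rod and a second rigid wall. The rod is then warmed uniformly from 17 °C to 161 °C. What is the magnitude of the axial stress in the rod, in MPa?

σ ≈ 157 MPa (compressive)

If the wall were absent the rod would grow by αΔT L = 17.1×10⁻⁶ × 144 × 310 = 0.7633 mm.
After closing the 0.51 mm clearance, 0.7633 − 0.51 = 0.2533 mm of expansion remains to be suppressed by the wall.
That suppressed elongation corresponds to σ = E·Δ/L = 192×10³ × 0.2533/310 = 156.9 MPa.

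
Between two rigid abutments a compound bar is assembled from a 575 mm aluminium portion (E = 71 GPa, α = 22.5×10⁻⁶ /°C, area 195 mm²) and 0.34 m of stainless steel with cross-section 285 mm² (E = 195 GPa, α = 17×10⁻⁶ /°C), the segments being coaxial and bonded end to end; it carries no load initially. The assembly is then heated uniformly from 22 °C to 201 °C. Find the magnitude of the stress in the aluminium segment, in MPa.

If the supports were absent, the total length change would be Σ αᵢΔT Lᵢ = 22.5×10⁻⁶×179×575 + 17×10⁻⁶×179×340 = 3.35 mm.
Since the ends are fixed, an axial force P builds up, equal in every segment, with P · Σ Lᵢ/(AᵢEᵢ) = δ_free.
The series flexibility is Σ Lᵢ/(AᵢEᵢ) = 575/(195×71×10³) + 340/(285×195×10³) = 4.765×10⁻⁵ mm/N.
Hence P = δ_free / Σ(L/AE) = 3.35/4.765×10⁻⁵ = 70.31 kN (compressive).
σ_{aluminium} = P / A = 70310 / 195 = 360.6 MPa.

σ ≈ 361 MPa (compressive)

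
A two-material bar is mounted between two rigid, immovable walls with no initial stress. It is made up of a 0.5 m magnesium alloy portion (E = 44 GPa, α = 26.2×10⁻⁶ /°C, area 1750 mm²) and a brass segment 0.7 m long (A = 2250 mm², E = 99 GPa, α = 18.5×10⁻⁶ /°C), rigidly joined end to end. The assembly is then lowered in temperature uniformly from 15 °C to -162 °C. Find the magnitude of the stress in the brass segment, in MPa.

Free thermal contraction of the whole bar: Σ αᵢΔT Lᵢ = 26.2×10⁻⁶×177×500 + 18.5×10⁻⁶×177×700 = 4.611 mm.
Since the ends are fixed, an axial force P builds up, equal in every segment, with P · Σ Lᵢ/(AᵢEᵢ) = δ_free.
The series flexibility is Σ Lᵢ/(AᵢEᵢ) = 500/(1750×44×10³) + 700/(2250×99×10³) = 9.636×10⁻⁶ mm/N.
So P = 4.611 / 9.636×10⁻⁶ = 478.5 kN, tensile.
σ_{brass} = P / A = 478500 / 2250 = 212.7 MPa.

σ ≈ 213 MPa (tensile)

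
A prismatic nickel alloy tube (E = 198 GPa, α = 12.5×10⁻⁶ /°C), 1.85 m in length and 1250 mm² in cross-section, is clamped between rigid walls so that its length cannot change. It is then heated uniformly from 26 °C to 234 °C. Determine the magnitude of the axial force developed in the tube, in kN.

P ≈ 644 kN (compressive)

The ends cannot move, so σ = EαΔT = 198×10³ × 12.5×10⁻⁶ × 208 = 514.8 MPa.
P = AEαΔT = 1250 × 198×10³ × 12.5×10⁻⁶ × 208 = 643.5 kN (compressive).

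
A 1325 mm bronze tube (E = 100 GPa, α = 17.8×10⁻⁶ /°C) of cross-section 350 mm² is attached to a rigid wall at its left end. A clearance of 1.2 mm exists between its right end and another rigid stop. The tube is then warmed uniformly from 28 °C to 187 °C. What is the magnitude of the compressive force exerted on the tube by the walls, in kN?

Unrestrained expansion: δ_free = αΔT L = 17.8×10⁻⁶ × 159 × 1325 = 3.75 mm.
This exceeds the 1.2 mm gap, so the wall pushes back. The portion of expansion that must be recovered elastically is δ_free − gap = 3.75 − 1.2 = 2.55 mm.
So σ = E(δ_free − g)/L = 100×10³ × 2.55/1325 = 192.5 MPa.
P = σA = 192.5 × 350 = 67.36 kN.

P ≈ 67.4 kN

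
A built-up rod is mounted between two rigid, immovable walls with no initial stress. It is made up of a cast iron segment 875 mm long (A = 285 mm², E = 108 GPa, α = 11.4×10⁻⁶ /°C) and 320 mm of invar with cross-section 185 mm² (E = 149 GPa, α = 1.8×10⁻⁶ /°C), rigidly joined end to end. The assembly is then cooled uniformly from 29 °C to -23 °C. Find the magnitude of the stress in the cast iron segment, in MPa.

σ ≈ 48.1 MPa (tensile)

If the supports were absent, the total length change would be Σ αᵢΔT Lᵢ = 11.4×10⁻⁶×52×875 + 1.8×10⁻⁶×52×320 = 0.5487 mm.
Since the ends are fixed, an axial force P builds up, equal in every segment, with P · Σ Lᵢ/(AᵢEᵢ) = δ_free.
Σ Lᵢ/(AᵢEᵢ) = 875/(285×108×10³) + 320/(185×149×10³) = 4.004×10⁻⁵ mm/N.
Hence P = δ_free / Σ(L/AE) = 0.5487/4.004×10⁻⁵ = 13.7 kN (tensile).
σ_{cast iron} = P / A = 13700 / 285 = 48.08 MPa.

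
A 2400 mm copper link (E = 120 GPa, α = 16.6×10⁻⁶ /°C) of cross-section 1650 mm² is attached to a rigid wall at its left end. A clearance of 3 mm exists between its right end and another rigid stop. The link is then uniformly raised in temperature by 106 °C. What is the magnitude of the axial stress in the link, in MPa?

σ ≈ 61.2 MPa (compressive)

If the wall were absent the link would grow by αΔT L = 16.6×10⁻⁶ × 106 × 2400 = 4.223 mm.
This exceeds the 3 mm gap, so the wall pushes back. The portion of expansion that must be recovered elastically is δ_free − gap = 4.223 − 3 = 1.223 mm.
So σ = E(δ_free − g)/L = 120×10³ × 1.223/2400 = 61.15 MPa.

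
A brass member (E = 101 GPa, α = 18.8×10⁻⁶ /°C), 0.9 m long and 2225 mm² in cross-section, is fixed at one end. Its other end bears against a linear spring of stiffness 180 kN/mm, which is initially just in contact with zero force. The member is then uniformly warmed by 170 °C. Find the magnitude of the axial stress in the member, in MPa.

The unrestrained thermal change is αΔT L = 18.8×10⁻⁶ × 170 × 900 = 2.876 mm.
With a force P in the spring, the elastic change of the member is PL/(AE) and that of the spring is P/k; compatibility requires their sum to equal δ_free.
So P = δ_free / [L/(AE) + 1/k] = 2.876 / [ 900/(2225×101×10³) + 1/(180×10³) ].
P = 2.876 / 9.56×10⁻⁶ = 300900 N.
σ = P/A = 300900/2225 = 135.2 MPa.

σ ≈ 135 MPa (compressive)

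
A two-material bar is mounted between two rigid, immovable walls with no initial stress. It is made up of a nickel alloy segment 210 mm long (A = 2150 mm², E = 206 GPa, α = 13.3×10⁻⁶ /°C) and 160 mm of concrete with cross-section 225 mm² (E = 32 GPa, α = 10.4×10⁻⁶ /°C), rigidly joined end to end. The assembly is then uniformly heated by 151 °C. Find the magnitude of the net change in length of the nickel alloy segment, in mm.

Free thermal expansion of the whole bar: Σ αᵢΔT Lᵢ = 13.3×10⁻⁶×151×210 + 10.4×10⁻⁶×151×160 = 0.673 mm.
The walls prevent any net length change, so an axial force P (same in every segment) develops. Compatibility: P · Σ Lᵢ/(AᵢEᵢ) = δ_free.
The series flexibility is Σ Lᵢ/(AᵢEᵢ) = 210/(2150×206×10³) + 160/(225×32×10³) = 2.27×10⁻⁵ mm/N.
So P = 0.673 / 2.27×10⁻⁵ = 29.65 kN, compressive.
For the nickel alloy segment, free thermal change = 13.3×10⁻⁶×151×210 = 0.4217 mm and elastic change from P = 29650×210/(2150×206×10³) = 0.01406 mm; these oppose, so the net change is 0.408 mm (segment lengthens).

|ΔL| ≈ 0.408 mm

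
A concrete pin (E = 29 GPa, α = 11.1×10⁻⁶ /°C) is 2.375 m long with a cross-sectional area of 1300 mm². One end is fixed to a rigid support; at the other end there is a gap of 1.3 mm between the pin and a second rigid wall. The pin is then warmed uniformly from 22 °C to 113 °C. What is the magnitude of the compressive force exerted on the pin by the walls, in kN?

P ≈ 17.4 kN

Free thermal elongation = αΔT L = 11.1×10⁻⁶ × 91 × 2375 = 2.399 mm.
The gap closes (δ_free > 1.3 mm) and the wall then resists a further 2.399 − 1.3 = 1.099 mm of expansion.
That suppressed elongation corresponds to σ = E·Δ/L = 29×10³ × 1.099/2375 = 13.42 MPa.
P = σA = 13.42 × 1300 = 17.44 kN.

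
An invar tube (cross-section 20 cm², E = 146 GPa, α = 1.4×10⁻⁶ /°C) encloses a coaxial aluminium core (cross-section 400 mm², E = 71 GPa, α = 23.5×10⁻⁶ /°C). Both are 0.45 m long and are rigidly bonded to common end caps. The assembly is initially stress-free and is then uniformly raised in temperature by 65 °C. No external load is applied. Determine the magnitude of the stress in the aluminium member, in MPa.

Equilibrium of a rigid end plate with no external load gives equal and opposite internal forces ±P in the two members. Since α_{aluminium} > α_{invar}, heating drives the aluminium into compression and the invar into tension.
Equating the net (thermal + elastic) strains gives |α₁ − α₂|·ΔT = P·[1/(A₁E₁) + 1/(A₂E₂)].
|α₁ − α₂|·ΔT = 22.1×10⁻⁶ × 65 = 0.001437.
1/(A₁E₁) + 1/(A₂E₂) = 1/(2000×146×10³) + 1/(400×71×10³) = 3.864×10⁻⁸ N⁻¹.
P = 0.001437 / 3.864×10⁻⁸ = 37180 N = 37.18 kN.
σ_{aluminium} = P/A₂ = 37180/400 = 92.95 MPa, compressive.

σ ≈ 93 MPa (compressive)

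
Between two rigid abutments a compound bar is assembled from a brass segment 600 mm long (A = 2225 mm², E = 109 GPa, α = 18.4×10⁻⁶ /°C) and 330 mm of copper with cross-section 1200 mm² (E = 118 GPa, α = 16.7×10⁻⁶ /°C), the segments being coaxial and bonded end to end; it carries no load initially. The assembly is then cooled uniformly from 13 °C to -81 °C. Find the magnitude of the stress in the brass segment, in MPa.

If the supports were absent, the total length change would be Σ αᵢΔT Lᵢ = 18.4×10⁻⁶×94×600 + 16.7×10⁻⁶×94×330 = 1.556 mm.
Since the ends are fixed, an axial force P builds up, equal in every segment, with P · Σ Lᵢ/(AᵢEᵢ) = δ_free.
Σ Lᵢ/(AᵢEᵢ) = 600/(2225×109×10³) + 330/(1200×118×10³) = 4.804×10⁻⁶ mm/N.
So P = 1.556 / 4.804×10⁻⁶ = 323.8 kN, tensile.
σ_{brass} = P / A = 323800 / 2225 = 145.5 MPa.

σ ≈ 146 MPa (tensile)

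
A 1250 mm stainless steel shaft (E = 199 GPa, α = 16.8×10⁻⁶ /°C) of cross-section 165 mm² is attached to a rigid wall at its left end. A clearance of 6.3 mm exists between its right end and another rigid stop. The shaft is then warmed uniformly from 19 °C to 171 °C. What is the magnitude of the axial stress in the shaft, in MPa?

Free thermal elongation = αΔT L = 16.8×10⁻⁶ × 152 × 1250 = 3.192 mm.
This is smaller than the 6.3 mm clearance, so the shaft expands freely without reaching the stop — the stress is zero.

σ ≈ 0 MPa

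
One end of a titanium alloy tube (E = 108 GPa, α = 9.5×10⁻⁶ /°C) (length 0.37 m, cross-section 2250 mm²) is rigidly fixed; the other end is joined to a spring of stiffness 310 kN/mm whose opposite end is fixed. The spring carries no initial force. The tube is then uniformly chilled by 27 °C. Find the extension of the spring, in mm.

δ ≈ 0.0645 mm

The unrestrained thermal change is αΔT L = 9.5×10⁻⁶ × 27 × 370 = 0.0949 mm.
Let P be the tensile force in the spring. The tube extends elastically by PL/(AE) and the spring stretches by P/k; together these equal δ_free.
P [ L/(AE) + 1/k ] = δ_free → P [ 370/(2250×108×10³) + 1/(310×10³) ] = 0.0949.
P = 0.0949 / 4.748×10⁻⁶ = 19990 N.
Spring extension = P/k = 19990/(310×10³) = 0.06447 mm.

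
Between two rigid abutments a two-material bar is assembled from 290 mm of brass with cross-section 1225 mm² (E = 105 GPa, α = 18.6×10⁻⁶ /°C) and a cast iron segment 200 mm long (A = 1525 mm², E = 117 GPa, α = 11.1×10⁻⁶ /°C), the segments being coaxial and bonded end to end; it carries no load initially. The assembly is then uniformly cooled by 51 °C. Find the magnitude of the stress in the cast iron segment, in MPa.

If the supports were absent, the total length change would be Σ αᵢΔT Lᵢ = 18.6×10⁻⁶×51×290 + 11.1×10⁻⁶×51×200 = 0.3883 mm.
The walls prevent any net length change, so an axial force P (same in every segment) develops. Compatibility: P · Σ Lᵢ/(AᵢEᵢ) = δ_free.
Σ Lᵢ/(AᵢEᵢ) = 290/(1225×105×10³) + 200/(1525×117×10³) = 3.376×10⁻⁶ mm/N.
So P = 0.3883 / 3.376×10⁻⁶ = 115 kN, tensile.
σ_{cast iron} = P / A = 115000 / 1525 = 75.43 MPa.

σ ≈ 75.4 MPa (tensile)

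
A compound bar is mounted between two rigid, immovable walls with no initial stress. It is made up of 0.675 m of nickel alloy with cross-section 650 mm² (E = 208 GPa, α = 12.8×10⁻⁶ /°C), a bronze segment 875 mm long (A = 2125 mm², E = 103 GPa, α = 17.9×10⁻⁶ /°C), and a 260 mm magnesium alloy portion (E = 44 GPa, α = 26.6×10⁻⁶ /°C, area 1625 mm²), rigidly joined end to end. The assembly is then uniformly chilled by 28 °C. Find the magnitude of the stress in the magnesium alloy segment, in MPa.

With the walls removed the bar would change length by δ_free = Σ αᵢΔT Lᵢ = 12.8×10⁻⁶×28×675 + 17.9×10⁻⁶×28×875 + 26.6×10⁻⁶×28×260 = 0.8741 mm.
The walls prevent any net length change, so an axial force P (same in every segment) develops. Compatibility: P · Σ Lᵢ/(AᵢEᵢ) = δ_free.
Σ Lᵢ/(AᵢEᵢ) = 675/(650×208×10³) + 875/(2125×103×10³) + 260/(1625×44×10³) = 1.263×10⁻⁵ mm/N.
So P = 0.8741 / 1.263×10⁻⁵ = 69.23 kN, tensile.
σ_{magnesium alloy} = P / A = 69230 / 1625 = 42.6 MPa.

σ ≈ 42.6 MPa (tensile)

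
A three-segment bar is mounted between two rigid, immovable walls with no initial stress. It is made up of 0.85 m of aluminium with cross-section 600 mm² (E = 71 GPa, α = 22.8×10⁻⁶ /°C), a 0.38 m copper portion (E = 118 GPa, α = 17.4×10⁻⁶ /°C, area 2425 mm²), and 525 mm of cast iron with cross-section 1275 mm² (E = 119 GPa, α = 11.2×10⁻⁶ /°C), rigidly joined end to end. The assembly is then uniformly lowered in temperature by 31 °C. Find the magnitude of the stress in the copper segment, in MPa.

σ ≈ 16.5 MPa (tensile)

Free thermal contraction of the whole bar: Σ αᵢΔT Lᵢ = 22.8×10⁻⁶×31×850 + 17.4×10⁻⁶×31×380 + 11.2×10⁻⁶×31×525 = 0.988 mm.
The walls prevent any net length change, so an axial force P (same in every segment) develops. Compatibility: P · Σ Lᵢ/(AᵢEᵢ) = δ_free.
The series flexibility is Σ Lᵢ/(AᵢEᵢ) = 850/(600×71×10³) + 380/(2425×118×10³) + 525/(1275×119×10³) = 2.474×10⁻⁵ mm/N.
So P = 0.988 / 2.474×10⁻⁵ = 39.93 kN, tensile.
σ_{copper} = P / A = 39930 / 2425 = 16.47 MPa.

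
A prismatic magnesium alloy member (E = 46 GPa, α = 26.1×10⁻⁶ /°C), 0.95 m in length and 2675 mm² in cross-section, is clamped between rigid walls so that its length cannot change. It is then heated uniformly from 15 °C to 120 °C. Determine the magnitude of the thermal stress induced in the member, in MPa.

σ ≈ 126 MPa (compressive)

With length fixed, the mechanical strain must cancel the thermal strain αΔT = 26.1×10⁻⁶ × 105 = 2740.5×10⁻⁶.
σ = EαΔT = 46×10³ × 26.1×10⁻⁶ × 105 = 126.1 MPa (compressive; the member is trying to expand).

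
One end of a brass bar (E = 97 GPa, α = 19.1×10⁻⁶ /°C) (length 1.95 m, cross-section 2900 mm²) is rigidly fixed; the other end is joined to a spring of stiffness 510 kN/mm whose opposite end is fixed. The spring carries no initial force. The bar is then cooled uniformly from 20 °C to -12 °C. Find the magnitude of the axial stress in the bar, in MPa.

σ ≈ 46.2 MPa (tensile)

Free thermal contraction: δ_free = αΔT L = 19.1×10⁻⁶ × 32 × 1950 = 1.192 mm.
With a force P in the spring, the elastic change of the bar is PL/(AE) and that of the spring is P/k; compatibility requires their sum to equal δ_free.
P [ L/(AE) + 1/k ] = δ_free → P [ 1950/(2900×97×10³) + 1/(510×10³) ] = 1.192.
P = 1.192 / 8.893×10⁻⁶ = 134000 N.
σ = P/A = 134000/2900 = 46.21 MPa.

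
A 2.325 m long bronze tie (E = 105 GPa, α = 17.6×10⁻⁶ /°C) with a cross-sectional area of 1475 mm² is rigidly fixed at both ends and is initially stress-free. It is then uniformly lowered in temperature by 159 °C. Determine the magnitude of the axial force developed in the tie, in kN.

Full restraint means ε = 0, so the stress is σ = EαΔT = 105×10³ × 17.6×10⁻⁶ × 159 = 293.8 MPa.
Axial force P = σA = 293.8 × 1475 = 433400 N = 433.4 kN, tensile.

P ≈ 433 kN (tensile)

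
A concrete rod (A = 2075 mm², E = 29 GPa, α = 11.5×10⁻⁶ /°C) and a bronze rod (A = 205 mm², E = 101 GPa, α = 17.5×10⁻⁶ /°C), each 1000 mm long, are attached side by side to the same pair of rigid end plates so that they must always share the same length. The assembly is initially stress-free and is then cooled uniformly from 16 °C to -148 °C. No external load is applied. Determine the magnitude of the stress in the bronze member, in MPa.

σ ≈ 73.9 MPa (tensile)

Both members must finish at the same length. With the larger α, the bronze tends to over-contract; the plates restrain it, putting the bronze in tension and the concrete in compression. With no external load the two internal forces are equal and opposite, magnitude P.
Equating the net (thermal + elastic) strains gives |α₁ − α₂|·ΔT = P·[1/(A₁E₁) + 1/(A₂E₂)].
|α₁ − α₂|·ΔT = 6×10⁻⁶ × 164 = 0.000984.
1/(A₁E₁) + 1/(A₂E₂) = 1/(2075×29×10³) + 1/(205×101×10³) = 6.492×10⁻⁸ N⁻¹.
So P = 0.000984 / 6.492×10⁻⁸ = 15.16 kN.
σ_{bronze} = P/A₂ = 15160/205 = 73.94 MPa, tensile.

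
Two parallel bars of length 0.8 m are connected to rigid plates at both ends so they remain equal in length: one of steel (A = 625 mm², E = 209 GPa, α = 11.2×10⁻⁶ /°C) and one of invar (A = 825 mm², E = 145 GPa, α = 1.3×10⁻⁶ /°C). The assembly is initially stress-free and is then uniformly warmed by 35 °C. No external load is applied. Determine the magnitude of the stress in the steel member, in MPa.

σ ≈ 34.6 MPa (compressive)

Both members must finish at the same length. With the larger α, the steel tends to over-expand; the plates restrain it, putting the steel in compression and the invar in tension. With no external load the two internal forces are equal and opposite, magnitude P.
Setting the final lengths equal and cancelling L: (α₁ − α₂)ΔT = P/(A₁E₁) + P/(A₂E₂).
|α₁ − α₂|·ΔT = 9.9×10⁻⁶ × 35 = 0.0003465.
1/(A₁E₁) + 1/(A₂E₂) = 1/(625×209×10³) + 1/(825×145×10³) = 1.601×10⁻⁸ N⁻¹.
P = 0.0003465 / 1.601×10⁻⁸ = 21640 N = 21.64 kN.
σ_{steel} = P/A₁ = 21640/625 = 34.62 MPa, compressive.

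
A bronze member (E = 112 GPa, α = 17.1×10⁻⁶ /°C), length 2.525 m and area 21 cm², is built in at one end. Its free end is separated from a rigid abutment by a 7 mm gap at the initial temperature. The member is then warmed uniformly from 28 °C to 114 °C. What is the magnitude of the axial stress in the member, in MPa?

σ ≈ 0 MPa

If the wall were absent the member would grow by αΔT L = 17.1×10⁻⁶ × 86 × 2525 = 3.713 mm.
Since δ_free = 3.71 mm is less than the 7 mm gap, the member never touches the wall. No axial force develops.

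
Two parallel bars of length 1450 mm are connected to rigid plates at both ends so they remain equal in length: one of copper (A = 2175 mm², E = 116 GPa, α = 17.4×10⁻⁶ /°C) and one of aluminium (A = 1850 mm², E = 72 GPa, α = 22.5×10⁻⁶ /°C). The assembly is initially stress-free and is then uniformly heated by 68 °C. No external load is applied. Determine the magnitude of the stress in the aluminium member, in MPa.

σ ≈ 16.3 MPa (compressive)

Equilibrium of a rigid end plate with no external load gives equal and opposite internal forces ±P in the two members. Since α_{aluminium} > α_{copper}, heating drives the aluminium into compression and the copper into tension.
Setting the final lengths equal and cancelling L: (α₁ − α₂)ΔT = P/(A₁E₁) + P/(A₂E₂).
|α₁ − α₂|·ΔT = 5.1×10⁻⁶ × 68 = 0.0003468.
1/(A₁E₁) + 1/(A₂E₂) = 1/(2175×116×10³) + 1/(1850×72×10³) = 1.147×10⁻⁸ N⁻¹.
So P = 0.0003468 / 1.147×10⁻⁸ = 30.23 kN.
σ_{aluminium} = P/A₂ = 30230/1850 = 16.34 MPa, compressive.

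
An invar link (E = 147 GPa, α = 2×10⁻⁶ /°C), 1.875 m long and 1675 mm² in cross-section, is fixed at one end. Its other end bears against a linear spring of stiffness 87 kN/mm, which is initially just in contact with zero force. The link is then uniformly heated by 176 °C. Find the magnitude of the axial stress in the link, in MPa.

Free thermal expansion: δ_free = αΔT L = 2×10⁻⁶ × 176 × 1875 = 0.66 mm.
Let P be the compressive force at the spring. The link shortens elastically by PL/(AE) and the spring compresses by P/k; together these equal δ_free.
So P = δ_free / [L/(AE) + 1/k] = 0.66 / [ 1875/(1675×147×10³) + 1/(87×10³) ].
P = 0.66 / 1.911×10⁻⁵ = 34540 N.
σ = P/A = 34540/1675 = 20.62 MPa.

σ ≈ 20.6 MPa (compressive)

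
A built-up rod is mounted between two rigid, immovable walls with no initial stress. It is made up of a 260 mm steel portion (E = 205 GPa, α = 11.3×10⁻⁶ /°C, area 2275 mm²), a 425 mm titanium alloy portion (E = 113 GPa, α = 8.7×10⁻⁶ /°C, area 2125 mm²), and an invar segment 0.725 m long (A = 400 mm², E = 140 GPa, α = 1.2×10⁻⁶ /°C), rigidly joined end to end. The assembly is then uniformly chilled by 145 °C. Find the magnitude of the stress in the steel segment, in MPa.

Free thermal contraction of the whole bar: Σ αᵢΔT Lᵢ = 11.3×10⁻⁶×145×260 + 8.7×10⁻⁶×145×425 + 1.2×10⁻⁶×145×725 = 1.088 mm.
The rigid supports impose zero overall length change; the single axial force P common to all segments must satisfy P Σ Lᵢ/(AᵢEᵢ) = δ_free.
Σ Lᵢ/(AᵢEᵢ) = 260/(2275×205×10³) + 425/(2125×113×10³) + 725/(400×140×10³) = 1.527×10⁻⁵ mm/N.
P = 1.088 / 1.527×10⁻⁵ = 71250 N = 71.25 kN, tensile.
σ_{steel} = P / A = 71250 / 2275 = 31.32 MPa.

σ ≈ 31.3 MPa (tensile)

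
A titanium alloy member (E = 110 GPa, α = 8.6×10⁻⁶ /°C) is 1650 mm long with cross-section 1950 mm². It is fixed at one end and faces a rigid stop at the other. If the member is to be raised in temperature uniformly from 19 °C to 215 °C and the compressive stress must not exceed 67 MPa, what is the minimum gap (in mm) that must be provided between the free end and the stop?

With no wall the member would lengthen by αΔT L = 8.6×10⁻⁶ × 196 × 1650 = 2.781 mm.
At the allowable stress the elastic shortening the wall may impose is σL/E = 67 × 1650 / (110×10³) = 1.005 mm.
So the gap has to take up the difference, g_min = δ_free − σL/E = 2.781 − 1.005 = 1.776 mm.

g ≈ 1.78 mm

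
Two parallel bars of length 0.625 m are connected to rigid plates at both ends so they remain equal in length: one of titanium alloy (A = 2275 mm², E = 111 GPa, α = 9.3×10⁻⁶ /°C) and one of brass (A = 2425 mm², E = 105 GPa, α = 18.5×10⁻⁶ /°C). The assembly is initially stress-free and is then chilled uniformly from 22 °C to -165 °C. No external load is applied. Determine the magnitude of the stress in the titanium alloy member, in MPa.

σ ≈ 95.9 MPa (compressive)

Equilibrium of a rigid end plate with no external load gives equal and opposite internal forces ±P in the two members. Since α_{brass} > α_{titanium alloy}, cooling drives the brass into tension and the titanium alloy into compression.
Setting the final lengths equal and cancelling L: (α₁ − α₂)ΔT = P/(A₁E₁) + P/(A₂E₂).
|α₁ − α₂|·ΔT = 9.2×10⁻⁶ × 187 = 0.00172.
1/(A₁E₁) + 1/(A₂E₂) = 1/(2275×111×10³) + 1/(2425×105×10³) = 7.887×10⁻⁹ N⁻¹.
P = 0.00172 / 7.887×10⁻⁹ = 218100 N = 218.1 kN.
σ_{titanium alloy} = P/A₁ = 218100/2275 = 95.88 MPa, compressive.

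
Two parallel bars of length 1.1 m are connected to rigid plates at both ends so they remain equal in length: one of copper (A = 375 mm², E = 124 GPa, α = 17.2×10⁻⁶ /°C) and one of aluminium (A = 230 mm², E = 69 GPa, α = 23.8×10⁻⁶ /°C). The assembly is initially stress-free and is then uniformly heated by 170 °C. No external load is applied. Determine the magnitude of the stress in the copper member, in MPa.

The aluminium has the larger α, so on heating it would change length more than the copper if both were free. The rigid plates force a common final length, so the aluminium is put into compression and the copper into tension, with equal and opposite forces P (no external load).
Equating the net (thermal + elastic) strains gives |α₁ − α₂|·ΔT = P·[1/(A₁E₁) + 1/(A₂E₂)].
|α₁ − α₂|·ΔT = 6.6×10⁻⁶ × 170 = 0.001122.
1/(A₁E₁) + 1/(A₂E₂) = 1/(375×124×10³) + 1/(230×69×10³) = 8.452×10⁻⁸ N⁻¹.
P = 0.001122 / 8.452×10⁻⁸ = 13280 N = 13.28 kN.
σ_{copper} = P/A₁ = 13280/375 = 35.4 MPa, tensile.

σ ≈ 35.4 MPa (tensile)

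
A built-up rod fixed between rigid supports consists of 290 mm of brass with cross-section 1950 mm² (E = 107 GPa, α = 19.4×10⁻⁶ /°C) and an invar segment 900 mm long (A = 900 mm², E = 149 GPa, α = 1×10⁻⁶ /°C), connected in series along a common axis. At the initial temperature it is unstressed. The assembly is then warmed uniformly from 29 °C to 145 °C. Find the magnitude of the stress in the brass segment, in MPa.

σ ≈ 47.9 MPa (compressive)

If the supports were absent, the total length change would be Σ αᵢΔT Lᵢ = 19.4×10⁻⁶×116×290 + 1×10⁻⁶×116×900 = 0.757 mm.
The walls prevent any net length change, so an axial force P (same in every segment) develops. Compatibility: P · Σ Lᵢ/(AᵢEᵢ) = δ_free.
The series flexibility is Σ Lᵢ/(AᵢEᵢ) = 290/(1950×107×10³) + 900/(900×149×10³) = 8.101×10⁻⁶ mm/N.
P = 0.757 / 8.101×10⁻⁶ = 93440 N = 93.44 kN, compressive.
σ_{brass} = P / A = 93440 / 1950 = 47.92 MPa.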